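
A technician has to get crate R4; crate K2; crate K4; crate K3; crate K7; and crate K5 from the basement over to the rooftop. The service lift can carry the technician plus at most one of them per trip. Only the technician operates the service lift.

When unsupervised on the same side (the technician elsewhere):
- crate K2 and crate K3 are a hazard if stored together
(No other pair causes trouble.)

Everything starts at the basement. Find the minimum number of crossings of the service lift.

11

Counting alone: the technician can take at most 1 across per trip to the rooftop, so moving all 6 needs at least 6 loaded trips out, with a return between consecutive ones — at least 11 crossings.
The plan below uses exactly 11 crossings, so it is optimal:
1. Technician goes to the rooftop with crate K2.
2. Technician goes back to the basement alone.
3. Technician goes to the rooftop with crate R4.
4. Technician goes back to the basement alone.
5. Technician goes to the rooftop with crate K4.
6. Technician goes back to the basement alone.
7. Technician goes to the rooftop with crate K7.
8. Technician goes back to the basement alone.
9. Technician goes to the rooftop with crate K5.
10. Technician goes back to the basement alone.
11. Technician goes to the rooftop with crate K3.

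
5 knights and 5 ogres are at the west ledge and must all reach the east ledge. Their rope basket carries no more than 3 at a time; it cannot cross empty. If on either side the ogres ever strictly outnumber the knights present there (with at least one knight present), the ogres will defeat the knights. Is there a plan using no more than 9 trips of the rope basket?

Counting alone: each trip to the east ledge takes at most 3 across and each return brings at least 1 back, so after t trips out (and t−1 returns) at most 3t − (t−1) of the 10 are across; that first reaches 10 at t = 5, so at least 9 crossings are needed.
The safety rule pushes this higher. Following every safe sequence of crossings, the most of the 10 that can be at the east ledge as the rope basket arrives there on crossing 9 is 9 — never all 10.
So the move cannot be finished within 9 crossings. (The shortest complete plan takes 11:)
1. 2 ogres → the east ledge.  (the west ledge: 5K 3O; the east ledge: 0K 2O)
2. 1 ogre ← the west ledge.  (the west ledge: 5K 4O; the east ledge: 0K 1O)
3. 3 ogres → the east ledge.  (the west ledge: 5K 1O; the east ledge: 0K 4O)
4. 1 ogre ← the west ledge.  (the west ledge: 5K 2O; the east ledge: 0K 3O)
5. 3 knights → the east ledge.  (the west ledge: 2K 2O; the east ledge: 3K 3O)
6. 1 knight and 1 ogre ← the west ledge.  (the west ledge: 3K 3O; the east ledge: 2K 2O)
7. 3 knights → the east ledge.  (the west ledge: 0K 3O; the east ledge: 5K 2O)
8. 1 ogre ← the west ledge.  (the west ledge: 0K 4O; the east ledge: 5K 1O)
9. 2 ogres → the east ledge.  (the west ledge: 0K 2O; the east ledge: 5K 3O)
10. 1 ogre ← the west ledge.  (the west ledge: 0K 3O; the east ledge: 5K 2O)
11. 3 ogres → the east ledge.  (the west ledge: 0K 0O; the east ledge: 5K 5O)

No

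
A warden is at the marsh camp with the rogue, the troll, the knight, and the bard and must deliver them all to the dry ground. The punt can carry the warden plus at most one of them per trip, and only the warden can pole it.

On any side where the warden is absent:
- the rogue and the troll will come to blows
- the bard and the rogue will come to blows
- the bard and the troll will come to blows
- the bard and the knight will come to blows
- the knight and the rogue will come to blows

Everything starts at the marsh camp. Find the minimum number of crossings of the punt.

impossible

Whatever the first load, the items left behind include a forbidden pair without the warden. No opening move is safe, so no plan exists.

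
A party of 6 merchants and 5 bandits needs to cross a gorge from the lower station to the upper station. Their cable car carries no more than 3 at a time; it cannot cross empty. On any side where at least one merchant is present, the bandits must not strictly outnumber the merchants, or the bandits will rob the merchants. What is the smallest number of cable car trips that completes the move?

9

Counting alone: each trip to the upper station takes at most 3 across and each return brings at least 1 back, so after t trips out (and t−1 returns) at most 3t − (t−1) of the 11 are across; that first reaches 11 at t = 5, so at least 9 crossings are needed.
The plan below uses exactly 9 crossings, so it is optimal:
1. 3 bandits → the upper station.  (the lower station: 6M 2B; the upper station: 0M 3B)
2. 1 bandit ← the lower station.  (the lower station: 6M 3B; the upper station: 0M 2B)
3. 3 merchants → the upper station.  (the lower station: 3M 3B; the upper station: 3M 2B)
4. 1 merchant ← the lower station.  (the lower station: 4M 3B; the upper station: 2M 2B)
5. 2 merchants and 1 bandit → the upper station.  (the lower station: 2M 2B; the upper station: 4M 3B)
6. 1 merchant ← the lower station.  (the lower station: 3M 2B; the upper station: 3M 3B)
7. 2 merchants and 1 bandit → the upper station.  (the lower station: 1M 1B; the upper station: 5M 4B)
8. 1 merchant ← the lower station.  (the lower station: 2M 1B; the upper station: 4M 4B)
9. 2 merchants and 1 bandit → the upper station.  (the lower station: 0M 0B; the upper station: 6M 5B)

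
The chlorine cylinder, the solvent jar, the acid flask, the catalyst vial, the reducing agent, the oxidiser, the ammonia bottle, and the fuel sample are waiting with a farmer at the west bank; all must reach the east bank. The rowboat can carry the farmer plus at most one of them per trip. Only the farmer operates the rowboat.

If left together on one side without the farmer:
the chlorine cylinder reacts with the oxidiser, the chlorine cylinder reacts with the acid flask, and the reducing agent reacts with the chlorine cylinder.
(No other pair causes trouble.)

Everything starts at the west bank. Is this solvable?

No

Following every safe sequence of crossings from the start, the most of the 8 that can be at the east bank as the rowboat arrives there on crossings 1, 3, 5, 7, 9, 11 is 1, 2, 3, 4, 5, 6 respectively; the best ever achieved is 6 of 8.
From crossing 13 on, no configuration arises that was not already reachable earlier: only 144 distinct safe configurations (who is on which side, and where the rowboat is) can ever be reached, none of them has everyone across, and every continuation just revisits them. So no valid plan exists.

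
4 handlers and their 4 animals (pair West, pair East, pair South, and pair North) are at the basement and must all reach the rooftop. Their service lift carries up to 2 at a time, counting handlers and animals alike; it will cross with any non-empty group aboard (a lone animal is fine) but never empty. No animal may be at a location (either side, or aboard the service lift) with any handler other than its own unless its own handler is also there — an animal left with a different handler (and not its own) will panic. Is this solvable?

No

Following every safe sequence of crossings from the start, the most of the 8 that can be at the rooftop as the service lift arrives there on crossings 1, 3, 5 is 2, 3, 4 respectively; the best ever achieved is 4 of 8.
From crossing 7 on, no configuration arises that was not already reachable earlier: only 44 distinct safe configurations (who is on which side, and where the service lift is) can ever be reached, none of them has everyone across, and every continuation just revisits them. So no valid plan exists.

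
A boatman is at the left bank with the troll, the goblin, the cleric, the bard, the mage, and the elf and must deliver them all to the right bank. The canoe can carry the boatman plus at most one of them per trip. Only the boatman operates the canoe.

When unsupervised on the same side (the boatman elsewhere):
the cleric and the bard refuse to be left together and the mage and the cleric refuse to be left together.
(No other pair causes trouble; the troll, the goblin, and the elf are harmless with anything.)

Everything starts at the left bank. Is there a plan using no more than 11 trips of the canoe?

No

Counting alone: the boatman can take at most 1 across per trip to the right bank, so moving all 6 needs at least 6 loaded trips out, with a return between consecutive ones — at least 11 crossings.
The safety rule pushes this higher. Following every safe sequence of crossings, the most of the 6 that can be at the right bank as the canoe arrives there on crossing 11 is 5 — never all 6.
So the move cannot be finished within 11 crossings. (The shortest complete plan takes 13:)
1. Boatman goes to the right bank with the cleric.
2. Boatman goes back to the left bank alone.
3. Boatman goes to the right bank with the troll.
4. Boatman goes back to the left bank alone.
5. Boatman goes to the right bank with the goblin.
6. Boatman goes back to the left bank alone.
7. Boatman goes to the right bank with the bard.
8. Boatman goes back to the left bank with the cleric.
9. Boatman goes to the right bank with the mage.
10. Boatman goes back to the left bank alone.
11. Boatman goes to the right bank with the elf.
12. Boatman goes back to the left bank alone.
13. Boatman goes to the right bank with the cleric.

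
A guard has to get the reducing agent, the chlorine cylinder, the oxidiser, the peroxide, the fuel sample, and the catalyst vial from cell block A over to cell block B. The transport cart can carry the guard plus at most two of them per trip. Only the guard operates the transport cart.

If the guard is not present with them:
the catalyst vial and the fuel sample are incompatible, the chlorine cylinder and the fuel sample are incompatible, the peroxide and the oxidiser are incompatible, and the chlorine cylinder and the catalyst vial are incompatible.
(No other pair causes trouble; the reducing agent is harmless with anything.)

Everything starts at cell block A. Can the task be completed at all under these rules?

No

Whatever the first load, the items left behind include a forbidden pair without the guard. No opening move is safe, so no plan exists.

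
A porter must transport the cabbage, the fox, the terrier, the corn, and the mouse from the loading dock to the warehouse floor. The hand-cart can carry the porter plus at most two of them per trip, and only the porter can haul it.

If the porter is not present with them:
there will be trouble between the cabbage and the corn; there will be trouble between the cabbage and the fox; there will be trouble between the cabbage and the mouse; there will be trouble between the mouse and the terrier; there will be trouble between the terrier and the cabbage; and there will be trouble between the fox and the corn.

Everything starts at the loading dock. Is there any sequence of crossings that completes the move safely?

No

Whatever the first load, the items left behind include a forbidden pair without the porter. No opening move is safe, so no plan exists.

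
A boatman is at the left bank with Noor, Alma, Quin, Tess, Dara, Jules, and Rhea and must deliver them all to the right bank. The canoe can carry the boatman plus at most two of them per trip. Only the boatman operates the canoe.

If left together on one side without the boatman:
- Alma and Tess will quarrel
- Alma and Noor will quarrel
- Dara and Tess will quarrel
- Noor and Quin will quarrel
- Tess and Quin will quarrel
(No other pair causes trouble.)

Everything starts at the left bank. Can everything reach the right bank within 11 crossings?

Yes — this plan uses 9 crossings (≤ 11):
1. Boatman goes to the right bank with Noor and Tess.
2. Boatman goes back to the left bank alone.
3. Boatman goes to the right bank with Alma.
4. Boatman goes back to the left bank with Noor and Tess.
5. Boatman goes to the right bank with Dara and Quin.
6. Boatman goes back to the left bank alone.
7. Boatman goes to the right bank with Jules and Rhea.
8. Boatman goes back to the left bank alone.
9. Boatman goes to the right bank with Noor and Tess.

Yes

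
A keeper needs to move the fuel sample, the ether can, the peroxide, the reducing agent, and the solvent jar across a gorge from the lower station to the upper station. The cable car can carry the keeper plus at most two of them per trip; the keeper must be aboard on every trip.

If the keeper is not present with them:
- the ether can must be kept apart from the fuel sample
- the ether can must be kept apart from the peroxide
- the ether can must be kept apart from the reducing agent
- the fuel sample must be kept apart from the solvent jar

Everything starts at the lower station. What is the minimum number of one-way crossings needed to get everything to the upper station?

5

Counting alone: the keeper can take at most 2 across per trip to the upper station, so moving all 5 needs at least 3 loaded trips out, with a return between consecutive ones — at least 5 crossings.
The plan below uses exactly 5 crossings, so it is optimal:
1. Keeper goes to the upper station with the ether can and the fuel sample.
2. Keeper goes back to the lower station with the ether can.
3. Keeper goes to the upper station with the peroxide and the reducing agent.
4. Keeper goes back to the lower station alone.
5. Keeper goes to the upper station with the ether can and the solvent jar.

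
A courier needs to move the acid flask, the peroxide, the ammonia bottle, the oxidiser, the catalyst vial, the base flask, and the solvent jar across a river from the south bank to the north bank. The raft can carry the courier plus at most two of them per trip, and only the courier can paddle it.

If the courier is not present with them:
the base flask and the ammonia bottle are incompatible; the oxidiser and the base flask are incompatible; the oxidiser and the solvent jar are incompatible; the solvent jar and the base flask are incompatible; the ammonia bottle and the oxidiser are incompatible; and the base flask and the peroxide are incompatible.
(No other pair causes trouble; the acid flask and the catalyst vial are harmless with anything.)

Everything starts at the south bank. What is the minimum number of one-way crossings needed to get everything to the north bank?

11

Counting alone: the courier can take at most 2 across per trip to the north bank, so moving all 7 needs at least 4 loaded trips out, with a return between consecutive ones — at least 7 crossings.
The safety rule pushes this higher. Following every safe sequence of crossings, the most of the 7 that can be at the north bank as the raft arrives there on crossings 7, 9 is 5, 6 respectively — never all 7.
So no plan with fewer than 11 crossings exists, and this one achieves 11:
1. Courier goes to the north bank with the base flask and the oxidiser.
2. Courier goes back to the south bank with the oxidiser.
3. Courier goes to the north bank with the acid flask and the oxidiser.
4. Courier goes back to the south bank with the oxidiser.
5. Courier goes to the north bank with the oxidiser and the peroxide.
6. Courier goes back to the south bank with the base flask.
7. Courier goes to the north bank with the ammonia bottle and the solvent jar.
8. Courier goes back to the south bank with the oxidiser.
9. Courier goes to the north bank with the catalyst vial and the oxidiser.
10. Courier goes back to the south bank with the oxidiser.
11. Courier goes to the north bank with the base flask and the oxidiser.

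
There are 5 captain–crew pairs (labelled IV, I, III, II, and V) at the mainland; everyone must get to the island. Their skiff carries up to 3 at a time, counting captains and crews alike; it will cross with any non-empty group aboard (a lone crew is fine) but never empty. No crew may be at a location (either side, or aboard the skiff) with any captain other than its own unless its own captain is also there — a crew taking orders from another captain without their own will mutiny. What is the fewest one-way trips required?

11

Counting alone: each trip to the island takes at most 3 across and each return brings at least 1 back, so after t trips out (and t−1 returns) at most 3t − (t−1) of the 10 are across; that first reaches 10 at t = 5, so at least 9 crossings are needed.
The safety rule pushes this higher. Following every safe sequence of crossings, the most of the 10 that can be at the island as the skiff arrives there on crossing 9 is 9 — never all 10.
So no plan with fewer than 11 crossings exists, and this one achieves 11:
1. captain IV and crew IV cross → the island.
2. captain IV crosses ← the mainland.
3. crew I, crew II, and crew III cross → the island.
4. crew IV crosses ← the mainland.
5. captain I, captain II, and captain III cross → the island.
6. captain I and crew I cross ← the mainland.
7. captain I, captain IV, and captain V cross → the island.
8. crew III crosses ← the mainland.
9. crew I and crew IV cross → the island.
10. crew IV crosses ← the mainland.
11. crew III, crew IV, and crew V cross → the island.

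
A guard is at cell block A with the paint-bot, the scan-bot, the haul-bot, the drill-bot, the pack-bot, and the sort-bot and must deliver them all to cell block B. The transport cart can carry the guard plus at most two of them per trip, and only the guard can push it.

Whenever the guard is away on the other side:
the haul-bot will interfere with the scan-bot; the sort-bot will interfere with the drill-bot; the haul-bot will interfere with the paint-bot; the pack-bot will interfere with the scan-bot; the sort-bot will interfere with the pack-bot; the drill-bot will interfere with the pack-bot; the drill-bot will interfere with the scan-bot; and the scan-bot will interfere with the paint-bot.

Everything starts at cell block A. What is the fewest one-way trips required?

Whatever the first load, the items left behind include a forbidden pair without the guard. No opening move is safe, so no plan exists.

impossible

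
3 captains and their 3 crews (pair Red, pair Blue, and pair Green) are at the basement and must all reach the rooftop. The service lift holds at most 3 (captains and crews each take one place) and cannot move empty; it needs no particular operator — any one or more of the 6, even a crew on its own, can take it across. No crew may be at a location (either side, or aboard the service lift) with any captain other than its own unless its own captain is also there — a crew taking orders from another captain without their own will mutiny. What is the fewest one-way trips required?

Counting alone: each trip to the rooftop takes at most 3 across and each return brings at least 1 back, so after t trips out (and t−1 returns) at most 3t − (t−1) of the 6 are across; that first reaches 6 at t = 3, so at least 5 crossings are needed.
The plan below uses exactly 5 crossings, so it is optimal:
1. captain Red and crew Red cross → the rooftop.
2. captain Red crosses ← the basement.
3. captain Blue, captain Green, and captain Red cross → the rooftop.
4. crew Red crosses ← the basement.
5. crew Blue, crew Green, and crew Red cross → the rooftop.

5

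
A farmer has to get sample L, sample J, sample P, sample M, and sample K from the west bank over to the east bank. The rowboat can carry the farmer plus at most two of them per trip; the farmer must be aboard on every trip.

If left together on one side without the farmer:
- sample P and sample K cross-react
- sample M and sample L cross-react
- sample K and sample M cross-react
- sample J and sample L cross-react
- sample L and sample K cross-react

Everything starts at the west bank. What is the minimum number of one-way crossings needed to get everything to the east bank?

7

Counting alone: the farmer can take at most 2 across per trip to the east bank, so moving all 5 needs at least 3 loaded trips out, with a return between consecutive ones — at least 5 crossings.
The safety rule pushes this higher. Following every safe sequence of crossings, the most of the 5 that can be at the east bank as the rowboat arrives there on crossing 5 is 4 — never all 5.
So no plan with fewer than 7 crossings exists, and this one achieves 7:
1. Farmer goes to the east bank with sample K and sample L.  [the west bank: sample J, sample M, sample P | the east bank: sample K, sample L]
2. Farmer goes back to the west bank with sample L.  [the west bank: sample J, sample L, sample M, sample P | the east bank: sample K]
3. Farmer goes to the east bank with sample J and sample L.  [the west bank: sample M, sample P | the east bank: sample J, sample K, sample L]
4. Farmer goes back to the west bank with sample L.  [the west bank: sample L, sample M, sample P | the east bank: sample J, sample K]
5. Farmer goes to the east bank with sample M and sample P.  [the west bank: sample L | the east bank: sample J, sample K, sample M, sample P]
6. Farmer goes back to the west bank with sample K.  [the west bank: sample K, sample L | the east bank: sample J, sample M, sample P]
7. Farmer goes to the east bank with sample K and sample L.  [the west bank: — | the east bank: sample J, sample K, sample L, sample M, sample P]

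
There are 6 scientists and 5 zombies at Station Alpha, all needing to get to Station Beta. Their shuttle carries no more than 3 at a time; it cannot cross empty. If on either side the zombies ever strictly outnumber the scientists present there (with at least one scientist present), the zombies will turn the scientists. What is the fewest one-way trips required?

9

Counting alone: each trip to Station Beta takes at most 3 across and each return brings at least 1 back, so after t trips out (and t−1 returns) at most 3t − (t−1) of the 11 are across; that first reaches 11 at t = 5, so at least 9 crossings are needed.
The plan below uses exactly 9 crossings, so it is optimal:
1. 3 zombies → Station Beta.  (Station Alpha: 6S 2Z; Station Beta: 0S 3Z)
2. 1 zombie ← Station Alpha.  (Station Alpha: 6S 3Z; Station Beta: 0S 2Z)
3. 3 scientists → Station Beta.  (Station Alpha: 3S 3Z; Station Beta: 3S 2Z)
4. 1 scientist ← Station Alpha.  (Station Alpha: 4S 3Z; Station Beta: 2S 2Z)
5. 2 scientists and 1 zombie → Station Beta.  (Station Alpha: 2S 2Z; Station Beta: 4S 3Z)
6. 1 scientist ← Station Alpha.  (Station Alpha: 3S 2Z; Station Beta: 3S 3Z)
7. 2 scientists and 1 zombie → Station Beta.  (Station Alpha: 1S 1Z; Station Beta: 5S 4Z)
8. 1 scientist ← Station Alpha.  (Station Alpha: 2S 1Z; Station Beta: 4S 4Z)
9. 2 scientists and 1 zombie → Station Beta.  (Station Alpha: 0S 0Z; Station Beta: 6S 5Z)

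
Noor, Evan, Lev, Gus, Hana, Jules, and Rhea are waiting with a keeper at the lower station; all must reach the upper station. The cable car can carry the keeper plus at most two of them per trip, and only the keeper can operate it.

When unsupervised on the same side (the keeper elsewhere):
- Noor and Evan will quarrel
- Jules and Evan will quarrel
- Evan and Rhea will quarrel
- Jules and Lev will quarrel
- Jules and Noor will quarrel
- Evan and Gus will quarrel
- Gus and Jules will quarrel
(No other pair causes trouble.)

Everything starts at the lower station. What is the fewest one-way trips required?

11

Counting alone: the keeper can take at most 2 across per trip to the upper station, so moving all 7 needs at least 4 loaded trips out, with a return between consecutive ones — at least 7 crossings.
The safety rule pushes this higher. Following every safe sequence of crossings, the most of the 7 that can be at the upper station as the cable car arrives there on crossings 7, 9 is 5, 6 respectively — never all 7.
So no plan with fewer than 11 crossings exists, and this one achieves 11:
1. Keeper goes to the upper station with Evan and Jules.
2. Keeper goes back to the lower station with Evan.
3. Keeper goes to the upper station with Evan and Lev.
4. Keeper goes back to the lower station with Jules.
5. Keeper goes to the upper station with Gus and Noor.
6. Keeper goes back to the lower station with Evan.
7. Keeper goes to the upper station with Evan and Hana.
8. Keeper goes back to the lower station with Evan.
9. Keeper goes to the upper station with Evan and Rhea.
10. Keeper goes back to the lower station with Evan.
11. Keeper goes to the upper station with Evan and Jules.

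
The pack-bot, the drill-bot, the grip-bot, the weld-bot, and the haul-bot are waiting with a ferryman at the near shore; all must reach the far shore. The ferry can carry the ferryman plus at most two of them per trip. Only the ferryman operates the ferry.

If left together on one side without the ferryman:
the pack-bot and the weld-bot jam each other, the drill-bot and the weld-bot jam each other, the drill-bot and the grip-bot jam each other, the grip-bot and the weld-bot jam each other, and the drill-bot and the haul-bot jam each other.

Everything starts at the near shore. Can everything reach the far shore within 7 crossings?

Yes — this plan uses 7 crossings (≤ 7):
1. Ferryman goes to the far shore with the drill-bot and the weld-bot.
2. Ferryman goes back to the near shore with the drill-bot.
3. Ferryman goes to the far shore with the drill-bot and the pack-bot.
4. Ferryman goes back to the near shore with the weld-bot.
5. Ferryman goes to the far shore with the grip-bot and the haul-bot.
6. Ferryman goes back to the near shore with the drill-bot.
7. Ferryman goes to the far shore with the drill-bot and the weld-bot.

Yes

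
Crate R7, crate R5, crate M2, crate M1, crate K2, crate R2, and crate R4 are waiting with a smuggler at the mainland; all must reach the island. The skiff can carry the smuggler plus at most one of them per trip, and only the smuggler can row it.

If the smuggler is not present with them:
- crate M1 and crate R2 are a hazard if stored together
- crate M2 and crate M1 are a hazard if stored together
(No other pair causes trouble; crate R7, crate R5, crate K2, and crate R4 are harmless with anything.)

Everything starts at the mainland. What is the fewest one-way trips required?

15

Counting alone: the smuggler can take at most 1 across per trip to the island, so moving all 7 needs at least 7 loaded trips out, with a return between consecutive ones — at least 13 crossings.
The safety rule pushes this higher. Following every safe sequence of crossings, the most of the 7 that can be at the island as the skiff arrives there on crossing 13 is 6 — never all 7.
So no plan with fewer than 15 crossings exists, and this one achieves 15:
1. Smuggler goes to the island with crate M1.  [the mainland: crate K2, crate M2, crate R2, crate R4, crate R5, crate R7 | the island: crate M1]
2. Smuggler goes back to the mainland alone.  [the mainland: crate K2, crate M2, crate R2, crate R4, crate R5, crate R7 | the island: crate M1]
3. Smuggler goes to the island with crate R7.  [the mainland: crate K2, crate M2, crate R2, crate R4, crate R5 | the island: crate M1, crate R7]
4. Smuggler goes back to the mainland alone.  [the mainland: crate K2, crate M2, crate R2, crate R4, crate R5 | the island: crate M1, crate R7]
5. Smuggler goes to the island with crate R5.  [the mainland: crate K2, crate M2, crate R2, crate R4 | the island: crate M1, crate R5, crate R7]
6. Smuggler goes back to the mainland alone.  [the mainland: crate K2, crate M2, crate R2, crate R4 | the island: crate M1, crate R5, crate R7]
7. Smuggler goes to the island with crate M2.  [the mainland: crate K2, crate R2, crate R4 | the island: crate M1, crate M2, crate R5, crate R7]
8. Smuggler goes back to the mainland with crate M1.  [the mainland: crate K2, crate M1, crate R2, crate R4 | the island: crate M2, crate R5, crate R7]
9. Smuggler goes to the island with crate R2.  [the mainland: crate K2, crate M1, crate R4 | the island: crate M2, crate R2, crate R5, crate R7]
10. Smuggler goes back to the mainland alone.  [the mainland: crate K2, crate M1, crate R4 | the island: crate M2, crate R2, crate R5, crate R7]
11. Smuggler goes to the island with crate K2.  [the mainland: crate M1, crate R4 | the island: crate K2, crate M2, crate R2, crate R5, crate R7]
12. Smuggler goes back to the mainland alone.  [the mainland: crate M1, crate R4 | the island: crate K2, crate M2, crate R2, crate R5, crate R7]
13. Smuggler goes to the island with crate R4.  [the mainland: crate M1 | the island: crate K2, crate M2, crate R2, crate R4, crate R5, crate R7]
14. Smuggler goes back to the mainland alone.  [the mainland: crate M1 | the island: crate K2, crate M2, crate R2, crate R4, crate R5, crate R7]
15. Smuggler goes to the island with crate M1.  [the mainland: — | the island: crate K2, crate M1, crate M2, crate R2, crate R4, crate R5, crate R7]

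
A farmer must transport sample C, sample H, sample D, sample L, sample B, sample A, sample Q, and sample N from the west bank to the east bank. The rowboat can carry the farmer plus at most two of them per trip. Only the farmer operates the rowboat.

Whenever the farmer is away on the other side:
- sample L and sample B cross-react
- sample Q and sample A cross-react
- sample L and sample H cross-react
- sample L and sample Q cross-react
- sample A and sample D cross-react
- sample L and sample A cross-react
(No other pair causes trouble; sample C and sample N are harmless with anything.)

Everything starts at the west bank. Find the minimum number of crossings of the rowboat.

13

Counting alone: the farmer can take at most 2 across per trip to the east bank, so moving all 8 needs at least 4 loaded trips out, with a return between consecutive ones — at least 7 crossings.
The safety rule pushes this higher. Following every safe sequence of crossings, the most of the 8 that can be at the east bank as the rowboat arrives there on crossings 7, 9, 11 is 5, 6, 7 respectively — never all 8.
So no plan with fewer than 13 crossings exists, and this one achieves 13:
1. Farmer goes to the east bank with sample A and sample L.
2. Farmer goes back to the west bank with sample L.
3. Farmer goes to the east bank with sample C and sample L.
4. Farmer goes back to the west bank with sample L.
5. Farmer goes to the east bank with sample H and sample L.
6. Farmer goes back to the west bank with sample L.
7. Farmer goes to the east bank with sample B and sample L.
8. Farmer goes back to the west bank with sample L.
9. Farmer goes to the east bank with sample D and sample Q.
10. Farmer goes back to the west bank with sample A.
11. Farmer goes to the east bank with sample L and sample N.
12. Farmer goes back to the west bank with sample L.
13. Farmer goes to the east bank with sample A and sample L.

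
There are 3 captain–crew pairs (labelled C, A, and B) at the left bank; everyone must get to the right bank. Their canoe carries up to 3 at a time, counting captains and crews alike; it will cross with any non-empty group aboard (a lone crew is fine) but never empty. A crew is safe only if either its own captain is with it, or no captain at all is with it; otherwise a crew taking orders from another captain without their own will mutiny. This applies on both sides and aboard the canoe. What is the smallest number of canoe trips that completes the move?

5

Counting alone: each trip to the right bank takes at most 3 across and each return brings at least 1 back, so after t trips out (and t−1 returns) at most 3t − (t−1) of the 6 are across; that first reaches 6 at t = 3, so at least 5 crossings are needed.
The plan below uses exactly 5 crossings, so it is optimal:
1. captain C and crew C cross → the right bank.
2. captain C crosses ← the left bank.
3. captain A, captain B, and captain C cross → the right bank.
4. crew C crosses ← the left bank.
5. crew A, crew B, and crew C cross → the right bank.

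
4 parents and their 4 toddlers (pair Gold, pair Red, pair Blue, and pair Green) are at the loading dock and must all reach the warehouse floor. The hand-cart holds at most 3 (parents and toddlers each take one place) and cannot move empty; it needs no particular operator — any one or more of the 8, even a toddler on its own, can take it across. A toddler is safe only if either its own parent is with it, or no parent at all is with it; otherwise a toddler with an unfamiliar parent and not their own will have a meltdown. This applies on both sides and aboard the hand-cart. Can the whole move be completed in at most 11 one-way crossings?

Yes — this plan uses 9 crossings (≤ 11):
1. parent Gold and toddler Gold cross → the warehouse floor.
2. parent Gold crosses ← the loading dock.
3. parent Gold, parent Red, and toddler Red cross → the warehouse floor.
4. parent Gold and toddler Gold cross ← the loading dock.
5. parent Blue, parent Gold, and parent Green cross → the warehouse floor.
6. toddler Red crosses ← the loading dock.
7. toddler Gold and toddler Red cross → the warehouse floor.
8. toddler Gold crosses ← the loading dock.
9. toddler Blue, toddler Gold, and toddler Green cross → the warehouse floor.

Yes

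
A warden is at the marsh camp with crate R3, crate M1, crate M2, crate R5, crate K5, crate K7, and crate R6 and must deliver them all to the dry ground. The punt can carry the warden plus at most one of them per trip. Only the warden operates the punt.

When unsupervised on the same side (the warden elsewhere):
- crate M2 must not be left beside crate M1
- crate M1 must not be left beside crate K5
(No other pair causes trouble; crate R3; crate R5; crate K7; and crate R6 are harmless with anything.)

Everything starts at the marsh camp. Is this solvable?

Yes

1. Warden goes to the dry ground with crate M1.
2. Warden goes back to the marsh camp alone.
3. Warden goes to the dry ground with crate R3.
4. Warden goes back to the marsh camp alone.
5. Warden goes to the dry ground with crate M2.
6. Warden goes back to the marsh camp with crate M1.
7. Warden goes to the dry ground with crate K5.
8. Warden goes back to the marsh camp alone.
9. Warden goes to the dry ground with crate R5.
10. Warden goes back to the marsh camp alone.
11. Warden goes to the dry ground with crate K7.
12. Warden goes back to the marsh camp alone.
13. Warden goes to the dry ground with crate R6.
14. Warden goes back to the marsh camp alone.
15. Warden goes to the dry ground with crate M1.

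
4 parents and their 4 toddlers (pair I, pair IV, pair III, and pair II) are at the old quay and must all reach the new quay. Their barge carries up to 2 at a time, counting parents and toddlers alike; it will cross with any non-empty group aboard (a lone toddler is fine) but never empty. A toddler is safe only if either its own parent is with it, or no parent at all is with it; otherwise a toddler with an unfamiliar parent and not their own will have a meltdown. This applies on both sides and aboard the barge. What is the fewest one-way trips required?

impossible

Following every safe sequence of crossings from the start, the most of the 8 that can be at the new quay as the barge arrives there on crossings 1, 3, 5 is 2, 3, 4 respectively; the best ever achieved is 4 of 8.
From crossing 7 on, no configuration arises that was not already reachable earlier: only 44 distinct safe configurations (who is on which side, and where the barge is) can ever be reached, none of them has everyone across, and every continuation just revisits them. So no valid plan exists.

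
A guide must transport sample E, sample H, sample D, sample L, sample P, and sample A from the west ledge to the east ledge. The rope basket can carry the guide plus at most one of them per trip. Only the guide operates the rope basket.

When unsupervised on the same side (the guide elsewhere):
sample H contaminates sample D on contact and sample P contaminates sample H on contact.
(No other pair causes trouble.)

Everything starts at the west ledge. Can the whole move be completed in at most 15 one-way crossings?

Yes

Yes — this plan uses 13 crossings (≤ 15):
1. Guide goes to the east ledge with sample H.  [the west ledge: sample A, sample D, sample E, sample L, sample P | the east ledge: sample H]
2. Guide goes back to the west ledge alone.  [the west ledge: sample A, sample D, sample E, sample L, sample P | the east ledge: sample H]
3. Guide goes to the east ledge with sample E.  [the west ledge: sample A, sample D, sample L, sample P | the east ledge: sample E, sample H]
4. Guide goes back to the west ledge alone.  [the west ledge: sample A, sample D, sample L, sample P | the east ledge: sample E, sample H]
5. Guide goes to the east ledge with sample D.  [the west ledge: sample A, sample L, sample P | the east ledge: sample D, sample E, sample H]
6. Guide goes back to the west ledge with sample H.  [the west ledge: sample A, sample H, sample L, sample P | the east ledge: sample D, sample E]
7. Guide goes to the east ledge with sample P.  [the west ledge: sample A, sample H, sample L | the east ledge: sample D, sample E, sample P]
8. Guide goes back to the west ledge alone.  [the west ledge: sample A, sample H, sample L | the east ledge: sample D, sample E, sample P]
9. Guide goes to the east ledge with sample L.  [the west ledge: sample A, sample H | the east ledge: sample D, sample E, sample L, sample P]
10. Guide goes back to the west ledge alone.  [the west ledge: sample A, sample H | the east ledge: sample D, sample E, sample L, sample P]
11. Guide goes to the east ledge with sample A.  [the west ledge: sample H | the east ledge: sample A, sample D, sample E, sample L, sample P]
12. Guide goes back to the west ledge alone.  [the west ledge: sample H | the east ledge: sample A, sample D, sample E, sample L, sample P]
13. Guide goes to the east ledge with sample H.  [the west ledge: — | the east ledge: sample A, sample D, sample E, sample H, sample L, sample P]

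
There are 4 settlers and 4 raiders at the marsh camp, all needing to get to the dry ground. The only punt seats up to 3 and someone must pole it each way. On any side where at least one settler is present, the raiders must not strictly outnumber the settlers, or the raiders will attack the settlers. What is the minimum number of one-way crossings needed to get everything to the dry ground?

9

Counting alone: each trip to the dry ground takes at most 3 across and each return brings at least 1 back, so after t trips out (and t−1 returns) at most 3t − (t−1) of the 8 are across; that first reaches 8 at t = 4, so at least 7 crossings are needed.
The safety rule pushes this higher. Following every safe sequence of crossings, the most of the 8 that can be at the dry ground as the punt arrives there on crossing 7 is 7 — never all 8.
So no plan with fewer than 9 crossings exists, and this one achieves 9:
1. 2 raiders → the dry ground.  (the marsh camp: 4S 2R; the dry ground: 0S 2R)
2. 1 raider ← the marsh camp.  (the marsh camp: 4S 3R; the dry ground: 0S 1R)
3. 3 raiders → the dry ground.  (the marsh camp: 4S 0R; the dry ground: 0S 4R)
4. 1 raider ← the marsh camp.  (the marsh camp: 4S 1R; the dry ground: 0S 3R)
5. 3 settlers → the dry ground.  (the marsh camp: 1S 1R; the dry ground: 3S 3R)
6. 1 settler and 1 raider ← the marsh camp.  (the marsh camp: 2S 2R; the dry ground: 2S 2R)
7. 2 settlers → the dry ground.  (the marsh camp: 0S 2R; the dry ground: 4S 2R)
8. 1 raider ← the marsh camp.  (the marsh camp: 0S 3R; the dry ground: 4S 1R)
9. 3 raiders → the dry ground.  (the marsh camp: 0S 0R; the dry ground: 4S 4R)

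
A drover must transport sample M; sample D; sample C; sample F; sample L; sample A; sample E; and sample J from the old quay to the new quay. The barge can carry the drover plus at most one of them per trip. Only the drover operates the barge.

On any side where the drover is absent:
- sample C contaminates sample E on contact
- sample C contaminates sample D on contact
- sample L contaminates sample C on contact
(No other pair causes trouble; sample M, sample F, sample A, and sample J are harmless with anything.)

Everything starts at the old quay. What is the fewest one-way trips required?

impossible

Following every safe sequence of crossings from the start, the most of the 8 that can be at the new quay as the barge arrives there on crossings 1, 3, 5, 7, 9, 11 is 1, 2, 3, 4, 5, 6 respectively; the best ever achieved is 6 of 8.
From crossing 13 on, no configuration arises that was not already reachable earlier: only 144 distinct safe configurations (who is on which side, and where the barge is) can ever be reached, none of them has everyone across, and every continuation just revisits them. So no valid plan exists.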